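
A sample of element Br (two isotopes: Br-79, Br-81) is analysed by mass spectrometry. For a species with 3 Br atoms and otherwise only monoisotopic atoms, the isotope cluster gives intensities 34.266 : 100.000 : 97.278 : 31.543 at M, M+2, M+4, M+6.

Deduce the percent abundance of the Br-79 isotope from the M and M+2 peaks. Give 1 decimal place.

If p is the fraction of Br that is Br-79, then I(M+2)/I(M) = [C(3,1)·p^2·(1−p)] / p^3 = 3·(1−p)/p = 100.000/34.266 = 2.9183
(1−p)/p = 2.9183/3 = 0.9728  ⇒  p = 1/(1 + 0.9728) = 0.5069
Br-79: 50.7%, Br-81: 49.3%.

50.7%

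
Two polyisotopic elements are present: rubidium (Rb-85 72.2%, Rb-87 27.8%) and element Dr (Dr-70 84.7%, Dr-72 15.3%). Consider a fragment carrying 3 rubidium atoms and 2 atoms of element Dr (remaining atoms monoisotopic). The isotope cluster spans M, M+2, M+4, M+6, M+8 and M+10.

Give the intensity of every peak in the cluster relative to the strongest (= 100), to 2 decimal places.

65.95 : 100.00 : 59.00 : 16.85 : 2.32 : 0.12

Rubidium pattern (n=3): 0.37636705 : 0.43475086 : 0.16739714 : 0.02148495
Element Dr pattern (n=2): 0.717409 : 0.259182 : 0.023409
Convolve the two distributions (both contribute in 2-u steps):
  M: 0.37636705×0.717409 = 0.270009
  M+2: 0.37636705×0.259182 + 0.43475086×0.717409 = 0.409442
  M+4: 0.37636705×0.023409 + 0.43475086×0.259182 + 0.16739714×0.717409 = 0.241582
  M+6: 0.43475086×0.023409 + 0.16739714×0.259182 + 0.02148495×0.717409 = 0.068977
  M+8: 0.16739714×0.023409 + 0.02148495×0.259182 = 0.009487
  M+10: 0.02148495×0.023409 = 0.000503
Scale to base peak (0.409442) = 100: 65.95 : 100.00 : 59.00 : 16.85 : 2.32 : 0.12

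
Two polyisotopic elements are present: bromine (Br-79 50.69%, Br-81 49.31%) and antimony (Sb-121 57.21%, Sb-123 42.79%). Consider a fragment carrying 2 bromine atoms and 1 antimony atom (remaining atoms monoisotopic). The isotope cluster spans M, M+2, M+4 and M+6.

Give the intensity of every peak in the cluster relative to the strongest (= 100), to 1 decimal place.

Bromine pattern (n=2): 0.25694761 : 0.49990478 : 0.24314761
Antimony pattern (n=1): 0.5721 : 0.4279
Convolve the two distributions (both contribute in 2-u steps):
  M: 0.25694761×0.5721 = 0.147000
  M+2: 0.25694761×0.4279 + 0.49990478×0.5721 = 0.395943
  M+4: 0.49990478×0.4279 + 0.24314761×0.5721 = 0.353014
  M+6: 0.24314761×0.4279 = 0.104043
Scale to base peak (0.395943) = 100: 37.1 : 100.0 : 89.2 : 26.3

37.1 : 100.0 : 89.2 : 26.3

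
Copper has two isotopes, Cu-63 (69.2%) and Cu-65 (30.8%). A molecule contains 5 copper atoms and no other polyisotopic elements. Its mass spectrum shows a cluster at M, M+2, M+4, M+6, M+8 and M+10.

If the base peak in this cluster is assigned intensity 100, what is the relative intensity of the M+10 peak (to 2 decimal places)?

0.78

(0.692 + 0.308)^5 gives M 0.1587, M+2 0.3531, M+4 0.3144, M+6 0.1399, M+8 0.0311, M+10 0.0028; the largest is M+2.
P(M+2) = C(5,1) × 0.692^4 × 0.308^1 = 5 × 0.22931073 × 0.3080 = 0.353139 (base)
P(M+10) = C(5,5) × 0.692^0 × 0.308^5 = 1 × 1.0000 × 0.00277175 = 0.002772
Relative intensity = 0.002772 / 0.353139 × 100 = 0.78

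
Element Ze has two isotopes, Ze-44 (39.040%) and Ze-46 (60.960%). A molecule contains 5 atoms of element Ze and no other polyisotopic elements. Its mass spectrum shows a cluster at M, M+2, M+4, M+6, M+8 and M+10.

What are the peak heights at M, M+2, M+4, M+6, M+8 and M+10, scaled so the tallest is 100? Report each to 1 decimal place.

2.6 : 20.5 : 64.0 : 100.0 : 78.1 : 24.4

The 5 Ze atoms are independent, so intensities follow the terms of (0.39040 + 0.60960)^5.
P(M) = 0.39040^5 = 0.009069
P(M+2) = 5 × 0.39040^4 × 0.60960^1 = 0.070803
P(M+4) = 10 × 0.39040^3 × 0.60960^2 = 0.221116
P(M+6) = 10 × 0.39040^2 × 0.60960^3 = 0.345267
P(M+8) = 5 × 0.39040^1 × 0.60960^4 = 0.269563
P(M+10) = 0.60960^5 = 0.084183
The M+6 peak is largest (0.345267); scaling to 100 gives 2.6 : 20.5 : 64.0 : 100.0 : 78.1 : 24.4.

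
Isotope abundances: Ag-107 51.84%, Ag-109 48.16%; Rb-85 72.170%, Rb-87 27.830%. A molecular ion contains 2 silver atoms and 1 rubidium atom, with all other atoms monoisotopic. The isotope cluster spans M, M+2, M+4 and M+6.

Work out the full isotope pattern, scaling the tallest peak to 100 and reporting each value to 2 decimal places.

44.57 : 100.00 : 70.40 : 14.83

Silver pattern (n=2): 0.26873856 : 0.49932288 : 0.23193856
Rubidium pattern (n=1): 0.7217 : 0.2783
Convolve the two distributions (both contribute in 2-u steps):
  M: 0.26873856×0.7217 = 0.193949
  M+2: 0.26873856×0.2783 + 0.49932288×0.7217 = 0.435151
  M+4: 0.49932288×0.2783 + 0.23193856×0.7217 = 0.306352
  M+6: 0.23193856×0.2783 = 0.064549
Scale to base peak (0.435151) = 100: 44.57 : 100.00 : 70.40 : 14.83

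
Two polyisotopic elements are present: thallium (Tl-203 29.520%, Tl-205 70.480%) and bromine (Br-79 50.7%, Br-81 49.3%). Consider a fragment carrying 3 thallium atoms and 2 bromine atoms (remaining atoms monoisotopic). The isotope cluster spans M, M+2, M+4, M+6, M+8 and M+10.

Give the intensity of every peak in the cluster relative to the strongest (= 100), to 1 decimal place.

Thallium pattern (n=3): 0.02572463 : 0.18425524 : 0.43991564 : 0.35010449
Bromine pattern (n=2): 0.257049 : 0.499902 : 0.243049
Convolve the two distributions (both contribute in 2-u steps):
  M: 0.02572463×0.257049 = 0.006612
  M+2: 0.02572463×0.499902 + 0.18425524×0.257049 = 0.060222
  M+4: 0.02572463×0.243049 + 0.18425524×0.499902 + 0.43991564×0.257049 = 0.211442
  M+6: 0.18425524×0.243049 + 0.43991564×0.499902 + 0.35010449×0.257049 = 0.354692
  M+8: 0.43991564×0.243049 + 0.35010449×0.499902 = 0.281939
  M+10: 0.35010449×0.243049 = 0.085093
Scale to base peak (0.354692) = 100: 1.9 : 17.0 : 59.6 : 100.0 : 79.5 : 24.0

1.9 : 17.0 : 59.6 : 100.0 : 79.5 : 24.0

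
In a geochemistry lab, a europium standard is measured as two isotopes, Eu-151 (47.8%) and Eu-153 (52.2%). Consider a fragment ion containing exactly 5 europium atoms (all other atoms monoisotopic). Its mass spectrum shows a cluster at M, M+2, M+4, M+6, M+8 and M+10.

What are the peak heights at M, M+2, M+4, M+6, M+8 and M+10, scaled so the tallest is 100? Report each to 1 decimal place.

Expanding (0.478 + 0.522)^5:
P(M) = 0.478^5 = 0.024954
P(M+2) = 5 × 0.478^4 × 0.522^1 = 0.136255
P(M+4) = 10 × 0.478^3 × 0.522^2 = 0.297594
P(M+6) = 10 × 0.478^2 × 0.522^3 = 0.324988
P(M+8) = 5 × 0.478^1 × 0.522^4 = 0.177452
P(M+10) = 0.522^5 = 0.038757
The M+6 peak is largest (0.324988); scaling to 100 gives 7.7 : 41.9 : 91.6 : 100.0 : 54.6 : 11.9.

7.7 : 41.9 : 91.6 : 100.0 : 54.6 : 11.9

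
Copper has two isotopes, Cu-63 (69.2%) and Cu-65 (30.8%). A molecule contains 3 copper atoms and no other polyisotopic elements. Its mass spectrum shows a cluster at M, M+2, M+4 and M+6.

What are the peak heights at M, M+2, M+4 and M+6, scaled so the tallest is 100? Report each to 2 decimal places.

Expanding (0.692 + 0.308)^3:
P(M) = 0.692^3 = 0.331374
P(M+2) = 3 × 0.692^2 × 0.308^1 = 0.442470
P(M+4) = 3 × 0.692^1 × 0.308^2 = 0.196938
P(M+6) = 0.308^3 = 0.029218
The M+2 peak is largest (0.442470); scaling to 100 gives 74.89 : 100.00 : 44.51 : 6.60.

74.89 : 100.00 : 44.51 : 6.60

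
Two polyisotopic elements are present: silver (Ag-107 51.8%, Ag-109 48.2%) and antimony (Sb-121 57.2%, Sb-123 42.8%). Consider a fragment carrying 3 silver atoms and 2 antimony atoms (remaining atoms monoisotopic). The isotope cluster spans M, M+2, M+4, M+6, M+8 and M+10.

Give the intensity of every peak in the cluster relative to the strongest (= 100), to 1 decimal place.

13.6 : 58.5 : 100.0 : 85.3 : 36.3 : 6.1

Silver pattern (n=3): 0.13899183 : 0.3879965 : 0.3610315 : 0.11198017
Antimony pattern (n=2): 0.327184 : 0.489632 : 0.183184
Convolve the two distributions (both contribute in 2-u steps):
  M: 0.13899183×0.327184 = 0.045476
  M+2: 0.13899183×0.489632 + 0.3879965×0.327184 = 0.195001
  M+4: 0.13899183×0.183184 + 0.3879965×0.489632 + 0.3610315×0.327184 = 0.333560
  M+6: 0.3879965×0.183184 + 0.3610315×0.489632 + 0.11198017×0.327184 = 0.284485
  M+8: 0.3610315×0.183184 + 0.11198017×0.489632 = 0.120964
  M+10: 0.11198017×0.183184 = 0.020513
Scale to base peak (0.333560) = 100: 13.6 : 58.5 : 100.0 : 85.3 : 36.3 : 6.1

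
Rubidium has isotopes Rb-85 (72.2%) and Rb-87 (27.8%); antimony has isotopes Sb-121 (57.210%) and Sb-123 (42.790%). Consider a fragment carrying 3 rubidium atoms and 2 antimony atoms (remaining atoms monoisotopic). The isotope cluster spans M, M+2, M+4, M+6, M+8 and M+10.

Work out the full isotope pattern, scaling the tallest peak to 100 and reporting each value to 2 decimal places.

Rubidium pattern (n=3): 0.37636705 : 0.43475086 : 0.16739714 : 0.02148495
Antimony pattern (n=2): 0.32729841 : 0.48960318 : 0.18309841
Convolve the two distributions (both contribute in 2-u steps):
  M: 0.37636705×0.32729841 = 0.123184
  M+2: 0.37636705×0.48960318 + 0.43475086×0.32729841 = 0.326564
  M+4: 0.37636705×0.18309841 + 0.43475086×0.48960318 + 0.16739714×0.32729841 = 0.336556
  M+6: 0.43475086×0.18309841 + 0.16739714×0.48960318 + 0.02148495×0.32729841 = 0.168592
  M+8: 0.16739714×0.18309841 + 0.02148495×0.48960318 = 0.041169
  M+10: 0.02148495×0.18309841 = 0.003934
Scale to base peak (0.336556) = 100: 36.60 : 97.03 : 100.00 : 50.09 : 12.23 : 1.17

36.60 : 97.03 : 100.00 : 50.09 : 12.23 : 1.17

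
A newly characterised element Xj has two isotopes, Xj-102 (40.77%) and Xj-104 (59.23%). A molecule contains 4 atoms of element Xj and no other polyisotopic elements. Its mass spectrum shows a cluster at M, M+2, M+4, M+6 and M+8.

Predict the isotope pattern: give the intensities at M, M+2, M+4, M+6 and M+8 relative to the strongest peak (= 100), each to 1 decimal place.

7.9 : 45.9 : 100.0 : 96.9 : 35.2

Expanding (0.4077 + 0.5923)^4:
P(M) = 0.4077^4 = 0.027629
P(M+2) = 4 × 0.4077^3 × 0.5923^1 = 0.160555
P(M+4) = 6 × 0.4077^2 × 0.5923^2 = 0.349878
P(M+6) = 4 × 0.4077^1 × 0.5923^3 = 0.338864
P(M+8) = 0.5923^4 = 0.123074
The M+4 peak is largest (0.349878); scaling to 100 gives 7.9 : 45.9 : 100.0 : 96.9 : 35.2.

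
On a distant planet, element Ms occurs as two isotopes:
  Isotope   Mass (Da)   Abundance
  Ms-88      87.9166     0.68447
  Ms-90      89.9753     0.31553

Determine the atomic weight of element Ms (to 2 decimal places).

88.57 Da

The abundance-weighted mean is 0.68447 × 87.9166 + 0.31553 × 89.9753
= 60.17628 + 28.38991 = 88.56619 Da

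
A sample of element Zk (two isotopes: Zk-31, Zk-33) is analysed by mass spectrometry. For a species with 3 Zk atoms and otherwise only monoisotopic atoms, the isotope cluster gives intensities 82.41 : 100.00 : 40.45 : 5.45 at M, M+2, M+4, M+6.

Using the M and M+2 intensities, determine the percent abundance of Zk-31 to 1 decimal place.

71.2%

Write p for the Zk-31 fraction. I(M+2)/I(M) = [C(3,1)·p^2·(1−p)] / p^3 = 3·(1−p)/p = 100.00/82.41 = 1.2134
(1−p)/p = 1.2134/3 = 0.4045  ⇒  p = 1/(1 + 0.4045) = 0.7120
Zk-31: 71.2%, Zk-33: 28.8%.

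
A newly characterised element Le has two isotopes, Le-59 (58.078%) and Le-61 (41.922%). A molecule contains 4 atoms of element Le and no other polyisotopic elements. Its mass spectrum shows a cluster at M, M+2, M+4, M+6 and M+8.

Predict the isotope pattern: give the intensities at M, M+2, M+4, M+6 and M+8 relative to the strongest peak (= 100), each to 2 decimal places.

31.99 : 92.36 : 100.00 : 48.12 : 8.68

Expanding (0.58078 + 0.41922)^4:
P(M) = 0.58078^4 = 0.113775
P(M+2) = 4 × 0.58078^3 × 0.41922^1 = 0.328501
P(M+4) = 6 × 0.58078^2 × 0.41922^2 = 0.355679
P(M+6) = 4 × 0.58078^1 × 0.41922^3 = 0.171158
P(M+8) = 0.41922^4 = 0.030886
The M+4 peak is largest (0.355679); scaling to 100 gives 31.99 : 92.36 : 100.00 : 48.12 : 8.68.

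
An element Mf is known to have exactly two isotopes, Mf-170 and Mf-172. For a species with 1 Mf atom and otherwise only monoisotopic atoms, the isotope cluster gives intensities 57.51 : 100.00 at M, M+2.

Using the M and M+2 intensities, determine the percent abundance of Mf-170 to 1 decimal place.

36.5%

Let p = fractional abundance of Mf-170. I(M+2)/I(M) = [C(1,1)·p^0·(1−p)] / p^1 = 1·(1−p)/p = 100.00/57.51 = 1.7388
(1−p)/p = 1.7388/1 = 1.7388  ⇒  p = 1/(1 + 1.7388) = 0.3651
Mf-170: 36.5%, Mf-172: 63.5%.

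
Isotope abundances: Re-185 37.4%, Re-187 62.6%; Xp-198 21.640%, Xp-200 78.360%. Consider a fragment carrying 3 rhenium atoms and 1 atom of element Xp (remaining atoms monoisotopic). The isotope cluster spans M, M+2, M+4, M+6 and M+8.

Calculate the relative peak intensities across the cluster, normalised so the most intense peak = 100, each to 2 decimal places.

2.85 : 24.61 : 75.70 : 100.00 : 48.34

Rhenium pattern (n=3): 0.05231362 : 0.26268713 : 0.43968487 : 0.24531438
Element Xp pattern (n=1): 0.2164 : 0.7836
Convolve the two distributions (both contribute in 2-u steps):
  M: 0.05231362×0.2164 = 0.011321
  M+2: 0.05231362×0.7836 + 0.26268713×0.2164 = 0.097838
  M+4: 0.26268713×0.7836 + 0.43968487×0.2164 = 0.300989
  M+6: 0.43968487×0.7836 + 0.24531438×0.2164 = 0.397623
  M+8: 0.24531438×0.7836 = 0.192228
Scale to base peak (0.397623) = 100: 2.85 : 24.61 : 75.70 : 100.00 : 48.34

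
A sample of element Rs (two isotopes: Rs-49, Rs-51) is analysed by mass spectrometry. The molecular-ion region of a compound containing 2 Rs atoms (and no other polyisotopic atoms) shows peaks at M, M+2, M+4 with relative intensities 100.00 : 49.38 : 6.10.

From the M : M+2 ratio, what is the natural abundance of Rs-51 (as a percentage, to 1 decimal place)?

19.8%

If p is the fraction of Rs that is Rs-49, then I(M+2)/I(M) = [C(2,1)·p^1·(1−p)] / p^2 = 2·(1−p)/p = 49.38/100.00 = 0.4938
(1−p)/p = 0.4938/2 = 0.2469  ⇒  p = 1/(1 + 0.2469) = 0.8020
Rs-49: 80.2%, Rs-51: 19.8%.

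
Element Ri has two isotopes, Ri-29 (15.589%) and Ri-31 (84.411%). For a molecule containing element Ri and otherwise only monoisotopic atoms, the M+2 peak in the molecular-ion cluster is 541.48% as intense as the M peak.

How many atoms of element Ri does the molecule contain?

For n independent Ri atoms, I(M+2)/I(M) = n · (abundance Ri-31) / (abundance Ri-29) = n · 0.84411/0.15589.
n = 5.4148 × 0.15589/0.84411 = 1.00 ≈ 1

1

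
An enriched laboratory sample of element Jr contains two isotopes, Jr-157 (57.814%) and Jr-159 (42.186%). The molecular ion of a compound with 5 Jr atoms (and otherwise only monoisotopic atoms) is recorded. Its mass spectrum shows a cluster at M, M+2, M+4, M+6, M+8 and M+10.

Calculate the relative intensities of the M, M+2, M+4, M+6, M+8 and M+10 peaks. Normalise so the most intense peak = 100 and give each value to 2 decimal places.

18.78 : 68.52 : 100.00 : 72.97 : 26.62 : 3.89

Expanding (0.57814 + 0.42186)^5:
P(M) = 0.57814^5 = 0.064590
P(M+2) = 5 × 0.57814^4 × 0.42186^1 = 0.235652
P(M+4) = 10 × 0.57814^3 × 0.42186^2 = 0.343903
P(M+6) = 10 × 0.57814^2 × 0.42186^3 = 0.250941
P(M+8) = 5 × 0.57814^1 × 0.42186^4 = 0.091554
P(M+10) = 0.42186^5 = 0.013361
The M+4 peak is largest (0.343903); scaling to 100 gives 18.78 : 68.52 : 100.00 : 72.97 : 26.62 : 3.89.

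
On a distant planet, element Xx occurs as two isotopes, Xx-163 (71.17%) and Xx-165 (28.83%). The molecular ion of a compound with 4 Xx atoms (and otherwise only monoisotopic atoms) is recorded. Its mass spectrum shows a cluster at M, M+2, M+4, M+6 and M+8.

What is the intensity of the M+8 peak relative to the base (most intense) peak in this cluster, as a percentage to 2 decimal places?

1.66%

Binomial terms of (0.7117 + 0.2883)^4: M 0.2566, M+2 0.4157, M+4 0.2526, M+6 0.0682, M+8 0.0069 → M+2 is the base peak.
P(M+2) = C(4,1) × 0.7117^3 × 0.2883^1 = 4 × 0.36048807 × 0.2883 = 0.415715 (base)
P(M+8) = C(4,4) × 0.7117^0 × 0.2883^4 = 1 × 1.0000 × 0.00690842 = 0.006908
Relative intensity = 0.006908 / 0.415715 × 100 = 1.66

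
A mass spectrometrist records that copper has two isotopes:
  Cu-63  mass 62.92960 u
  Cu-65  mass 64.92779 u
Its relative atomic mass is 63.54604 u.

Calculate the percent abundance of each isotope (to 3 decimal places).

Let x be the fractional abundance of Cu-63; then Cu-65 has abundance 1 − x.
62.92960·x + 64.92779·(1 − x) = 63.54604
(62.92960 − 64.92779)·x = 63.54604 − 64.92779
x = -1.38175 / -1.99819 = 0.69150 → 69.150% Cu-63, 30.850% Cu-65.

Cu-63: 69.150%, Cu-65: 30.850%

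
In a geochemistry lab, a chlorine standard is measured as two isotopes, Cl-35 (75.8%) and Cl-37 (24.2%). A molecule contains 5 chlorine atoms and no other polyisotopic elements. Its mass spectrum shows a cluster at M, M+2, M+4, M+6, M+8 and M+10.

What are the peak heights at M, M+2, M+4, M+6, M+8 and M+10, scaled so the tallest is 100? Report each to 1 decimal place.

62.6 : 100.0 : 63.9 : 20.4 : 3.3 : 0.2

Expanding (0.758 + 0.242)^5:
P(M) = 0.758^5 = 0.250234
P(M+2) = 5 × 0.758^4 × 0.242^1 = 0.399450
P(M+4) = 10 × 0.758^3 × 0.242^2 = 0.255058
P(M+6) = 10 × 0.758^2 × 0.242^3 = 0.081430
P(M+8) = 5 × 0.758^1 × 0.242^4 = 0.012999
P(M+10) = 0.242^5 = 0.000830
The M+2 peak is largest (0.399450); scaling to 100 gives 62.6 : 100.0 : 63.9 : 20.4 : 3.3 : 0.2.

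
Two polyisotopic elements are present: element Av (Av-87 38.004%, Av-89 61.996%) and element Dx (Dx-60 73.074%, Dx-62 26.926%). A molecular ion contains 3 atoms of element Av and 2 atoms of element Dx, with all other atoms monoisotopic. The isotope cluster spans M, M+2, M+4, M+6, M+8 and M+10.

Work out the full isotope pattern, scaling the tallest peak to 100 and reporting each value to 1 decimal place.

Element Av pattern (n=3): 0.05488933 : 0.26862322 : 0.43820558 : 0.23828187
Element Dx pattern (n=2): 0.53398095 : 0.3935181 : 0.07250095
Convolve the two distributions (both contribute in 2-u steps):
  M: 0.05488933×0.53398095 = 0.029310
  M+2: 0.05488933×0.3935181 + 0.26862322×0.53398095 = 0.165040
  M+4: 0.05488933×0.07250095 + 0.26862322×0.3935181 + 0.43820558×0.53398095 = 0.343681
  M+6: 0.26862322×0.07250095 + 0.43820558×0.3935181 + 0.23828187×0.53398095 = 0.319155
  M+8: 0.43820558×0.07250095 + 0.23828187×0.3935181 = 0.125539
  M+10: 0.23828187×0.07250095 = 0.017276
Scale to base peak (0.343681) = 100: 8.5 : 48.0 : 100.0 : 92.9 : 36.5 : 5.0

8.5 : 48.0 : 100.0 : 92.9 : 36.5 : 5.0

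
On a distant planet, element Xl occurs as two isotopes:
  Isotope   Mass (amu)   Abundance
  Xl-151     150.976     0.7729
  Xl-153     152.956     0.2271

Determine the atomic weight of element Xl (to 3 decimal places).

Ar = Σ fᵢ·mᵢ = 0.7729 × 150.976 + 0.2271 × 152.956
= 116.6894 + 34.7363 = 151.4257 amu

151.426 amu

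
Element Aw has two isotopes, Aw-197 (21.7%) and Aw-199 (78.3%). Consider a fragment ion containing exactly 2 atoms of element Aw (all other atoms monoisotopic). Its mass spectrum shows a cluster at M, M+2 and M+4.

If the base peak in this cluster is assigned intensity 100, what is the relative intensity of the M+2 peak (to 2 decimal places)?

Term probabilities: M 0.0471, M+2 0.3398, M+4 0.6131. Base peak = M+4.
P(M+4) = C(2,2) × 0.217^0 × 0.783^2 = 1 × 1.0000 × 0.613089 = 0.613089 (base)
P(M+2) = C(2,1) × 0.217^1 × 0.783^1 = 2 × 0.2170 × 0.7830 = 0.339822
Relative intensity = 0.339822 / 0.613089 × 100 = 55.43

55.43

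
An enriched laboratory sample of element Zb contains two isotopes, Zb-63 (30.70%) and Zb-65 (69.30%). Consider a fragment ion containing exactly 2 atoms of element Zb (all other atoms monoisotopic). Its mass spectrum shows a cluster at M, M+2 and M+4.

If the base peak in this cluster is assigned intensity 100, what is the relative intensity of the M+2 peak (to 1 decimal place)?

88.6

(0.3070 + 0.6930)^2 gives M 0.0942, M+2 0.4255, M+4 0.4802; the largest is M+4.
P(M+4) = C(2,2) × 0.3070^0 × 0.6930^2 = 1 × 1.0000 × 0.480249 = 0.480249 (base)
P(M+2) = C(2,1) × 0.3070^1 × 0.6930^1 = 2 × 0.3070 × 0.6930 = 0.425502
Relative intensity = 0.425502 / 0.480249 × 100 = 88.6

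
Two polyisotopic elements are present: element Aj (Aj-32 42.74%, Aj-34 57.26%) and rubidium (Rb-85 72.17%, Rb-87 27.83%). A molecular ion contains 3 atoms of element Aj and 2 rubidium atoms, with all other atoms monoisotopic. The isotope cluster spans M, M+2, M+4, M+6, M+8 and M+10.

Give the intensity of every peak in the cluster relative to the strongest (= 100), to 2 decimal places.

Element Aj pattern (n=3): 0.07807348 : 0.31379183 : 0.42039589 : 0.1877388
Rubidium pattern (n=2): 0.52085089 : 0.40169822 : 0.07745089
Convolve the two distributions (both contribute in 2-u steps):
  M: 0.07807348×0.52085089 = 0.040665
  M+2: 0.07807348×0.40169822 + 0.31379183×0.52085089 = 0.194801
  M+4: 0.07807348×0.07745089 + 0.31379183×0.40169822 + 0.42039589×0.52085089 = 0.351060
  M+6: 0.31379183×0.07745089 + 0.42039589×0.40169822 + 0.1877388×0.52085089 = 0.290960
  M+8: 0.42039589×0.07745089 + 0.1877388×0.40169822 = 0.107974
  M+10: 0.1877388×0.07745089 = 0.014541
Scale to base peak (0.351060) = 100: 11.58 : 55.49 : 100.00 : 82.88 : 30.76 : 4.14

11.58 : 55.49 : 100.00 : 82.88 : 30.76 : 4.14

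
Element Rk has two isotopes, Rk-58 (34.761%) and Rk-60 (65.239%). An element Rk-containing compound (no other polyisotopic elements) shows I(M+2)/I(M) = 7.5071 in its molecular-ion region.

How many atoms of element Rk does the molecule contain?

With n Rk atoms, P(M+2)/P(M) = C(n,1)·p^(n−1)q / p^n = n·q/p = n · 0.65239/0.34761.
n = 7.5071 × 0.34761/0.65239 = 4.00 ≈ 4

4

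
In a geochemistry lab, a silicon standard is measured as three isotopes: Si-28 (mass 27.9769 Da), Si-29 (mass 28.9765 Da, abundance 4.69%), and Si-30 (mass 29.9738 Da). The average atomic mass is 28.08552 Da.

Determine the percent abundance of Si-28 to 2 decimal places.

92.22%

The remaining 95.31% is split between Si-28 (fraction x) and Si-30 (fraction 0.9531 − x).
Substituting: 27.9769x + 29.9738(0.9531 − x) = 26.72652215
(27.9769 − 29.9738)x = -1.84150663  ⇒  x = 0.92218, y = 0.03092
Si-28: 92.22%, Si-30: 3.09%.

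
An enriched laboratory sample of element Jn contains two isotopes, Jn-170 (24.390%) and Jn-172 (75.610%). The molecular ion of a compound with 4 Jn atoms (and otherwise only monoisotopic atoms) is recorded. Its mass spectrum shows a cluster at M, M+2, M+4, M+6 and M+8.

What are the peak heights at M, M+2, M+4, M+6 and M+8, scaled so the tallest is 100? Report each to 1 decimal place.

0.8 : 10.4 : 48.4 : 100.0 : 77.5

The 4 Jn atoms are independent, so intensities follow the terms of (0.24390 + 0.75610)^4.
P(M) = 0.24390^4 = 0.003539
P(M+2) = 4 × 0.24390^3 × 0.75610^1 = 0.043881
P(M+4) = 6 × 0.24390^2 × 0.75610^2 = 0.204048
P(M+6) = 4 × 0.24390^1 × 0.75610^3 = 0.421706
P(M+8) = 0.75610^4 = 0.326826
The M+6 peak is largest (0.421706); scaling to 100 gives 0.8 : 10.4 : 48.4 : 100.0 : 77.5.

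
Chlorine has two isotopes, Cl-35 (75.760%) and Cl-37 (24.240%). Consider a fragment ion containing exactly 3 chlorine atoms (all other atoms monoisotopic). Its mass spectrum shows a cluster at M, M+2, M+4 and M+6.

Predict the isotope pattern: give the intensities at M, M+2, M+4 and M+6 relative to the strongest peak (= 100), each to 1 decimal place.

The 3 Cl atoms are independent, so intensities follow the terms of (0.75760 + 0.24240)^3.
P(M) = 0.75760^3 = 0.434830
P(M+2) = 3 × 0.75760^2 × 0.24240^1 = 0.417382
P(M+4) = 3 × 0.75760^1 × 0.24240^2 = 0.133545
P(M+6) = 0.24240^3 = 0.014243
The M peak is largest (0.434830); scaling to 100 gives 100.0 : 96.0 : 30.7 : 3.3.

100.0 : 96.0 : 30.7 : 3.3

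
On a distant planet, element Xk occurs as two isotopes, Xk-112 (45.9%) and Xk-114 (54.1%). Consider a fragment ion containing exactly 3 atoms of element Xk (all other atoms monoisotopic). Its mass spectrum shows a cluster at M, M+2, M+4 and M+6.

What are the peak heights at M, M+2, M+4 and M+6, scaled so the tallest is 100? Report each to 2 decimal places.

23.99 : 84.84 : 100.00 : 39.29

Each Xk atom is independently Xk-112 (p = 0.459) or Xk-114 (q = 0.541); the cluster is the binomial expansion (p + q)^3.
P(M) = 0.459^3 = 0.096703
P(M+2) = 3 × 0.459^2 × 0.541^1 = 0.341935
P(M+4) = 3 × 0.459^1 × 0.541^2 = 0.403022
P(M+6) = 0.541^3 = 0.158340
The M+4 peak is largest (0.403022); scaling to 100 gives 23.99 : 84.84 : 100.00 : 39.29.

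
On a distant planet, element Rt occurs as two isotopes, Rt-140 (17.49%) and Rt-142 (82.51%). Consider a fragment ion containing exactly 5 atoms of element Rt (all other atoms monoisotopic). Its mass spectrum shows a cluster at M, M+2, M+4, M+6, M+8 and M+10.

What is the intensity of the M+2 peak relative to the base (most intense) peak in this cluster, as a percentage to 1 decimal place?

Binomial terms of (0.1749 + 0.8251)^5: M 0.0002, M+2 0.0039, M+4 0.0364, M+6 0.1718, M+8 0.4053, M+10 0.3824 → M+8 is the base peak.
P(M+8) = C(5,4) × 0.1749^1 × 0.8251^4 = 5 × 0.1749 × 0.46347504 = 0.405309 (base)
P(M+2) = C(5,1) × 0.1749^4 × 0.8251^1 = 5 × 0.00093575 × 0.8251 = 0.003860
Relative intensity = 0.003860 / 0.405309 × 100 = 1.0

1.0%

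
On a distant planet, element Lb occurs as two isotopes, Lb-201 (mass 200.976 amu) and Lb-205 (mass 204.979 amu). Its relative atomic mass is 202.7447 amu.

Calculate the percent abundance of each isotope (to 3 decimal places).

With x = fraction of Lb-201 (so Lb-205 is 1 − x):
200.976·x + 204.979·(1 − x) = 202.7447
(200.976 − 204.979)·x = 202.7447 − 204.979
x = -2.2343 / -4.003 = 0.55816 → 55.816% Lb-201, 44.184% Lb-205.

Lb-201: 55.816%, Lb-205: 44.184%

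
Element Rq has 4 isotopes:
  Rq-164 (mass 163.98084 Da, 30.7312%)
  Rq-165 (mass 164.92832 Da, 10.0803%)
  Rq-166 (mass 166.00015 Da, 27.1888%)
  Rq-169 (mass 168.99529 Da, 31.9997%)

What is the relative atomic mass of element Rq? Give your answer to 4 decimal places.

Weight each isotope mass by its fractional abundance: 0.307312 × 163.98084 + 0.100803 × 164.92832 + 0.271888 × 166.00015 + 0.319997 × 168.99529
= 50.393280 + 16.625269 + 45.133449 + 54.077986 = 166.229984 Da

166.2300 Da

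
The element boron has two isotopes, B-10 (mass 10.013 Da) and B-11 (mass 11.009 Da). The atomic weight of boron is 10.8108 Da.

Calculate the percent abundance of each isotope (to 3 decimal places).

Writing the weighted mean with unknown fraction x of B-10:
10.013·x + 11.009·(1 − x) = 10.8108
(10.013 − 11.009)·x = 10.8108 − 11.009
x = -0.1982 / -0.996 = 0.19900 → 19.900% B-10, 80.100% B-11.

B-10: 19.900%, B-11: 80.100%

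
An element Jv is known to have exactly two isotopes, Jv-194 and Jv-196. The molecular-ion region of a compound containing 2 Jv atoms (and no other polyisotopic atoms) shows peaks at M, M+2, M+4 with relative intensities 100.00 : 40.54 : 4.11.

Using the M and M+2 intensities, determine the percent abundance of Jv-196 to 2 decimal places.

Write p for the Jv-194 fraction. I(M+2)/I(M) = [C(2,1)·p^1·(1−p)] / p^2 = 2·(1−p)/p = 40.54/100.00 = 0.4054
(1−p)/p = 0.4054/2 = 0.2027  ⇒  p = 1/(1 + 0.2027) = 0.8315
Jv-194: 83.15%, Jv-196: 16.85%.

16.85%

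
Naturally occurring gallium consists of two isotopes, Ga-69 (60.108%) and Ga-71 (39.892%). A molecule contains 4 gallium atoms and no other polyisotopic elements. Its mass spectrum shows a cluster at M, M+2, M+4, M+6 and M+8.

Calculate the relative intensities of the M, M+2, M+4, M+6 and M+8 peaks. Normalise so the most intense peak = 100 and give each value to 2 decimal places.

Each Ga atom is independently Ga-69 (p = 0.60108) or Ga-71 (q = 0.39892); the cluster is the binomial expansion (p + q)^4.
P(M) = 0.60108^4 = 0.130536
P(M+2) = 4 × 0.60108^3 × 0.39892^1 = 0.346531
P(M+4) = 6 × 0.60108^2 × 0.39892^2 = 0.344975
P(M+6) = 4 × 0.60108^1 × 0.39892^3 = 0.152633
P(M+8) = 0.39892^4 = 0.025325
The M+2 peak is largest (0.346531); scaling to 100 gives 37.67 : 100.00 : 99.55 : 44.05 : 7.31.

37.67 : 100.00 : 99.55 : 44.05 : 7.31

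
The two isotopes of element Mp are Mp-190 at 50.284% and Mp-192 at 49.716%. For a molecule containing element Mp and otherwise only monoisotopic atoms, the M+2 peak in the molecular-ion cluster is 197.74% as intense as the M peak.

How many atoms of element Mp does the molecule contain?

With n Mp atoms, P(M+2)/P(M) = C(n,1)·p^(n−1)q / p^n = n·q/p = n · 0.49716/0.50284.
n = 1.9774 × 0.50284/0.49716 = 2.00 ≈ 2

2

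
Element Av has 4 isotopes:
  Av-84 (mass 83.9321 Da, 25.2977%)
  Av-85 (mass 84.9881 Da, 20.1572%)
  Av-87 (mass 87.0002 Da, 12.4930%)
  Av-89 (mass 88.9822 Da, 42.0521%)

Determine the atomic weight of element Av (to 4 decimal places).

Weight each isotope mass by its fractional abundance: 0.252977 × 83.9321 + 0.201572 × 84.9881 + 0.124930 × 87.0002 + 0.420521 × 88.9822
= 21.23289 + 17.13122 + 10.86893 + 37.41888 = 86.65192 Da

86.6519 Da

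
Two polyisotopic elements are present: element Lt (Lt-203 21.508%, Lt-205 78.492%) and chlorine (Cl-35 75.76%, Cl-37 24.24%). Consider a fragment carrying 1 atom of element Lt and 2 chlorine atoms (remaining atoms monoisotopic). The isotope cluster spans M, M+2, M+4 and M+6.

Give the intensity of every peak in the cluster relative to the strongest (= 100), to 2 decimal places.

Element Lt pattern (n=1): 0.21508 : 0.78492
Chlorine pattern (n=2): 0.57395776 : 0.36728448 : 0.05875776
Convolve the two distributions (both contribute in 2-u steps):
  M: 0.21508×0.57395776 = 0.123447
  M+2: 0.21508×0.36728448 + 0.78492×0.57395776 = 0.529506
  M+4: 0.21508×0.05875776 + 0.78492×0.36728448 = 0.300927
  M+6: 0.78492×0.05875776 = 0.046120
Scale to base peak (0.529506) = 100: 23.31 : 100.00 : 56.83 : 8.71

23.31 : 100.00 : 56.83 : 8.71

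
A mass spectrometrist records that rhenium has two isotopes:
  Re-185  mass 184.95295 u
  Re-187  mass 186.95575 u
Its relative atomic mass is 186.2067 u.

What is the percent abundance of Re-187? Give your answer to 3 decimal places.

62.600%

Let x be the fractional abundance of Re-185; then Re-187 has abundance 1 − x.
184.95295·x + 186.95575·(1 − x) = 186.2067
(184.95295 − 186.95575)·x = 186.2067 − 186.95575
x = -0.74905 / -2.00280 = 0.37400 → 37.400% Re-185, 62.600% Re-187.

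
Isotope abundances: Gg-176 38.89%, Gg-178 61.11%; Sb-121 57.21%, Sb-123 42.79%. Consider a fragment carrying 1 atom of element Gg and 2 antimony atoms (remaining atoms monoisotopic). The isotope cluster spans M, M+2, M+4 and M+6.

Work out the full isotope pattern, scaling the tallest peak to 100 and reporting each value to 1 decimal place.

32.6 : 100.0 : 94.9 : 28.7

Element Gg pattern (n=1): 0.3889 : 0.6111
Antimony pattern (n=2): 0.32729841 : 0.48960318 : 0.18309841
Convolve the two distributions (both contribute in 2-u steps):
  M: 0.3889×0.32729841 = 0.127286
  M+2: 0.3889×0.48960318 + 0.6111×0.32729841 = 0.390419
  M+4: 0.3889×0.18309841 + 0.6111×0.48960318 = 0.370403
  M+6: 0.6111×0.18309841 = 0.111891
Scale to base peak (0.390419) = 100: 32.6 : 100.0 : 94.9 : 28.7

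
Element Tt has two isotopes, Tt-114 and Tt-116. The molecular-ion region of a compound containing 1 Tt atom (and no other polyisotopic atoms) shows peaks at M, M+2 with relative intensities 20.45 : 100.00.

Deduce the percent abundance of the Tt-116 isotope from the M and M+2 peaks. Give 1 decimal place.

83.0%

Write p for the Tt-114 fraction. I(M+2)/I(M) = [C(1,1)·p^0·(1−p)] / p^1 = 1·(1−p)/p = 100.00/20.45 = 4.8900
(1−p)/p = 4.8900/1 = 4.8900  ⇒  p = 1/(1 + 4.8900) = 0.1698
Tt-114: 17.0%, Tt-116: 83.0%.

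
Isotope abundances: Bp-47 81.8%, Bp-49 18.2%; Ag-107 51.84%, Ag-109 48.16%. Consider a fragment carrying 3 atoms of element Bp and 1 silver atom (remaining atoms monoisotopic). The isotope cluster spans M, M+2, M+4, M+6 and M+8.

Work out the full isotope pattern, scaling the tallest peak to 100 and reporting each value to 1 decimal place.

Element Bp pattern (n=3): 0.54734343 : 0.3653417 : 0.0812863 : 0.00602857
Silver pattern (n=1): 0.5184 : 0.4816
Convolve the two distributions (both contribute in 2-u steps):
  M: 0.54734343×0.5184 = 0.283743
  M+2: 0.54734343×0.4816 + 0.3653417×0.5184 = 0.452994
  M+4: 0.3653417×0.4816 + 0.0812863×0.5184 = 0.218087
  M+6: 0.0812863×0.4816 + 0.00602857×0.5184 = 0.042273
  M+8: 0.00602857×0.4816 = 0.002903
Scale to base peak (0.452994) = 100: 62.6 : 100.0 : 48.1 : 9.3 : 0.6

62.6 : 100.0 : 48.1 : 9.3 : 0.6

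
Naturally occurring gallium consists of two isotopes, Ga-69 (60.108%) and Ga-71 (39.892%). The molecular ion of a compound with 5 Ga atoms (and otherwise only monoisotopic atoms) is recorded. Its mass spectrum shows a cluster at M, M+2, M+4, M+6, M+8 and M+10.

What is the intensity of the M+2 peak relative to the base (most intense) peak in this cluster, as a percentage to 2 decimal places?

(0.60108 + 0.39892)^5 gives M 0.0785, M+2 0.2604, M+4 0.3456, M+6 0.2294, M+8 0.0761, M+10 0.0101; the largest is M+4.
P(M+4) = C(5,2) × 0.60108^3 × 0.39892^2 = 10 × 0.2171685 × 0.15913717 = 0.345596 (base)
P(M+2) = C(5,1) × 0.60108^4 × 0.39892^1 = 5 × 0.13053564 × 0.39892 = 0.260366
Relative intensity = 0.260366 / 0.345596 × 100 = 75.34

75.34%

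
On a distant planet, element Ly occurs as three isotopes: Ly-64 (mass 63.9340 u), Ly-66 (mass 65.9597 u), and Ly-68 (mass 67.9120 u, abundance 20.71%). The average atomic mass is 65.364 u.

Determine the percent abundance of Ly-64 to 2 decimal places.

49.37%

The remaining 79.29% is split between Ly-64 (fraction x) and Ly-66 (fraction 0.7929 − x).
Substituting: 63.9340x + 65.9597(0.7929 − x) = 51.2994248
(63.9340 − 65.9597)x = -1.00002133  ⇒  x = 0.49367, y = 0.29923
Ly-64: 49.37%, Ly-66: 29.92%.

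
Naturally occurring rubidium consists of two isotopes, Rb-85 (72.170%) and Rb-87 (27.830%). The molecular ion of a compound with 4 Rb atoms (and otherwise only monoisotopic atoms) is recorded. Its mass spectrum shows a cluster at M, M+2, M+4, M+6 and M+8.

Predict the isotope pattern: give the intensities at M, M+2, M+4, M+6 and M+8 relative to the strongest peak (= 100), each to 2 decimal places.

64.83 : 100.00 : 57.84 : 14.87 : 1.43

The 4 Rb atoms are independent, so intensities follow the terms of (0.72170 + 0.27830)^4.
P(M) = 0.72170^4 = 0.271286
P(M+2) = 4 × 0.72170^3 × 0.27830^1 = 0.418450
P(M+4) = 6 × 0.72170^2 × 0.27830^2 = 0.242042
P(M+6) = 4 × 0.72170^1 × 0.27830^3 = 0.062224
P(M+8) = 0.27830^4 = 0.005999
The M+2 peak is largest (0.418450); scaling to 100 gives 64.83 : 100.00 : 57.84 : 14.87 : 1.43.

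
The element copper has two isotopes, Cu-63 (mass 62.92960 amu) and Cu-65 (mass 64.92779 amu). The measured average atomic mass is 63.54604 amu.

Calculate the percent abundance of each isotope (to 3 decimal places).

Writing the weighted mean with unknown fraction x of Cu-63:
62.92960·x + 64.92779·(1 − x) = 63.54604
(62.92960 − 64.92779)·x = 63.54604 − 64.92779
x = -1.38175 / -1.99819 = 0.69150 → 69.150% Cu-63, 30.850% Cu-65.

Cu-63: 69.150%, Cu-65: 30.850%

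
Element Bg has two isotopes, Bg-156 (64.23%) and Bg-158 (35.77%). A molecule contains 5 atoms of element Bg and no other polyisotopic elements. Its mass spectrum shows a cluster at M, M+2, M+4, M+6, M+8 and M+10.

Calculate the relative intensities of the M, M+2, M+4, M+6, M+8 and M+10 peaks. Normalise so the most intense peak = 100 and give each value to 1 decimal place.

Each Bg atom is independently Bg-156 (p = 0.6423) or Bg-158 (q = 0.3577); the cluster is the binomial expansion (p + q)^5.
P(M) = 0.6423^5 = 0.109317
P(M+2) = 5 × 0.6423^4 × 0.3577^1 = 0.304397
P(M+4) = 10 × 0.6423^3 × 0.3577^2 = 0.339041
P(M+6) = 10 × 0.6423^2 × 0.3577^3 = 0.188813
P(M+8) = 5 × 0.6423^1 × 0.3577^4 = 0.052576
P(M+10) = 0.3577^5 = 0.005856
The M+4 peak is largest (0.339041); scaling to 100 gives 32.2 : 89.8 : 100.0 : 55.7 : 15.5 : 1.7.

32.2 : 89.8 : 100.0 : 55.7 : 15.5 : 1.7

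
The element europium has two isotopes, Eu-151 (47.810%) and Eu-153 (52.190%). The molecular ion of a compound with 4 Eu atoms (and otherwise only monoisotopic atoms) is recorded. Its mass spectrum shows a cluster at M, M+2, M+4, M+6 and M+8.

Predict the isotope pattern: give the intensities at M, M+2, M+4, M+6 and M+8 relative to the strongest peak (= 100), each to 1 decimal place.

14.0 : 61.1 : 100.0 : 72.8 : 19.9

Expanding (0.47810 + 0.52190)^4:
P(M) = 0.47810^4 = 0.052249
P(M+2) = 4 × 0.47810^3 × 0.52190^1 = 0.228141
P(M+4) = 6 × 0.47810^2 × 0.52190^2 = 0.373563
P(M+6) = 4 × 0.47810^1 × 0.52190^3 = 0.271857
P(M+8) = 0.52190^4 = 0.074191
The M+4 peak is largest (0.373563); scaling to 100 gives 14.0 : 61.1 : 100.0 : 72.8 : 19.9.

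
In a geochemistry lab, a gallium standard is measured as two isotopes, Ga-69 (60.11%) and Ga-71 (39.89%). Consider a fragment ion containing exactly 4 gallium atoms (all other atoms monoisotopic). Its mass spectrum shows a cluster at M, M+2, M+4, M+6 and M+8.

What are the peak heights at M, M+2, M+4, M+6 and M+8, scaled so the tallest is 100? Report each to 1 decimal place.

37.7 : 100.0 : 99.5 : 44.0 : 7.3

Each Ga atom is independently Ga-69 (p = 0.6011) or Ga-71 (q = 0.3989); the cluster is the binomial expansion (p + q)^4.
P(M) = 0.6011^4 = 0.130553
P(M+2) = 4 × 0.6011^3 × 0.3989^1 = 0.346549
P(M+4) = 6 × 0.6011^2 × 0.3989^2 = 0.344963
P(M+6) = 4 × 0.6011^1 × 0.3989^3 = 0.152616
P(M+8) = 0.3989^4 = 0.025320
The M+2 peak is largest (0.346549); scaling to 100 gives 37.7 : 100.0 : 99.5 : 44.0 : 7.3.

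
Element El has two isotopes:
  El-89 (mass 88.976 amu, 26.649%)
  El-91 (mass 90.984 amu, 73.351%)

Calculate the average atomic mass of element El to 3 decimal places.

Weight each isotope mass by its fractional abundance: 0.26649 × 88.976 + 0.73351 × 90.984
= 23.7112 + 66.7377 = 90.4489 amu

90.449 amu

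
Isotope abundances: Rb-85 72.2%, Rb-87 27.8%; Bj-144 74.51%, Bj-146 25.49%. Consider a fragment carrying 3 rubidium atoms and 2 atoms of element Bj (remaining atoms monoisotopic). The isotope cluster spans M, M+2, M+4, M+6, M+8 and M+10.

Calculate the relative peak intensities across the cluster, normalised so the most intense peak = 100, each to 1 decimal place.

Rubidium pattern (n=3): 0.37636705 : 0.43475086 : 0.16739714 : 0.02148495
Element Bj pattern (n=2): 0.55517401 : 0.37985198 : 0.06497401
Convolve the two distributions (both contribute in 2-u steps):
  M: 0.37636705×0.55517401 = 0.208949
  M+2: 0.37636705×0.37985198 + 0.43475086×0.55517401 = 0.384326
  M+4: 0.37636705×0.06497401 + 0.43475086×0.37985198 + 0.16739714×0.55517401 = 0.282530
  M+6: 0.43475086×0.06497401 + 0.16739714×0.37985198 + 0.02148495×0.55517401 = 0.103762
  M+8: 0.16739714×0.06497401 + 0.02148495×0.37985198 = 0.019038
  M+10: 0.02148495×0.06497401 = 0.001396
Scale to base peak (0.384326) = 100: 54.4 : 100.0 : 73.5 : 27.0 : 5.0 : 0.4

54.4 : 100.0 : 73.5 : 27.0 : 5.0 : 0.4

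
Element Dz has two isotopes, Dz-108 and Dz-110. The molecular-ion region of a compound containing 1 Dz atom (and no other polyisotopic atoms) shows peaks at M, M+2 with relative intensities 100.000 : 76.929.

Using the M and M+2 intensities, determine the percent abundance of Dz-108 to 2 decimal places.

56.52%

Let p = fractional abundance of Dz-108. I(M+2)/I(M) = [C(1,1)·p^0·(1−p)] / p^1 = 1·(1−p)/p = 76.929/100.000 = 0.7693
(1−p)/p = 0.7693/1 = 0.7693  ⇒  p = 1/(1 + 0.7693) = 0.5652
Dz-108: 56.52%, Dz-110: 43.48%.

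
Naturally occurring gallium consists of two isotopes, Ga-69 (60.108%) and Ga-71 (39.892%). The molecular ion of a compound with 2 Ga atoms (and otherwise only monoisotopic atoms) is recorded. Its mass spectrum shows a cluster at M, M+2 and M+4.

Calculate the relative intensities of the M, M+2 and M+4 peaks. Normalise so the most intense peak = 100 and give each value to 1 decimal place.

Each Ga atom is independently Ga-69 (p = 0.60108) or Ga-71 (q = 0.39892); the cluster is the binomial expansion (p + q)^2.
P(M) = 0.60108^2 = 0.361297
P(M+2) = 2 × 0.60108^1 × 0.39892^1 = 0.479566
P(M+4) = 0.39892^2 = 0.159137
The M+2 peak is largest (0.479566); scaling to 100 gives 75.3 : 100.0 : 33.2.

75.3 : 100.0 : 33.2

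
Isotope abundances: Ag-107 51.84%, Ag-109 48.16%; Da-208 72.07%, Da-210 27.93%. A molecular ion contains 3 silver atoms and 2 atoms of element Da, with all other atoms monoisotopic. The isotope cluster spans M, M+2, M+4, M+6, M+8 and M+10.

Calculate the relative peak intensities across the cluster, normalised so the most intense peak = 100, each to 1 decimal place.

Silver pattern (n=3): 0.13931407 : 0.38827347 : 0.36071085 : 0.11170161
Element Da pattern (n=2): 0.51940849 : 0.40258302 : 0.07800849
Convolve the two distributions (both contribute in 2-u steps):
  M: 0.13931407×0.51940849 = 0.072361
  M+2: 0.13931407×0.40258302 + 0.38827347×0.51940849 = 0.257758
  M+4: 0.13931407×0.07800849 + 0.38827347×0.40258302 + 0.36071085×0.51940849 = 0.354536
  M+6: 0.38827347×0.07800849 + 0.36071085×0.40258302 + 0.11170161×0.51940849 = 0.233523
  M+8: 0.36071085×0.07800849 + 0.11170161×0.40258302 = 0.073108
  M+10: 0.11170161×0.07800849 = 0.008714
Scale to base peak (0.354536) = 100: 20.4 : 72.7 : 100.0 : 65.9 : 20.6 : 2.5

20.4 : 72.7 : 100.0 : 65.9 : 20.6 : 2.5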